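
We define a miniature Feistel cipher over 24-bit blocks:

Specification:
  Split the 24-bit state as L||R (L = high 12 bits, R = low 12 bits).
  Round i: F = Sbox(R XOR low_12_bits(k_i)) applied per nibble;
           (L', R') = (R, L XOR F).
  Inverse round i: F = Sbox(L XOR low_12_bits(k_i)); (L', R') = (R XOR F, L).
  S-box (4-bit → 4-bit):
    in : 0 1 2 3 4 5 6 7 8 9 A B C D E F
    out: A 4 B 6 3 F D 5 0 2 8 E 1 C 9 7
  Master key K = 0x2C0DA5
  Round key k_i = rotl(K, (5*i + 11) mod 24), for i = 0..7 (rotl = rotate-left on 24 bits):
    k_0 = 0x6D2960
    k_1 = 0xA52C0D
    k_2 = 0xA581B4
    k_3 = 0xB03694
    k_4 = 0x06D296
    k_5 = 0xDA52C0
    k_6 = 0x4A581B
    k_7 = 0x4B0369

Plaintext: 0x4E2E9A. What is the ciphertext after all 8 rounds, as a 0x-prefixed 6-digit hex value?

0x2EDF6D

s_0 = plaintext = 0x4E2E9A
s_1 = Round(s_0, k_0) = 0xE9A19A
s_2 = Round(s_1, k_1) = 0x19A2BF
s_3 = Round(s_2, k_2) = 0x2BF734
s_4 = Round(s_3, k_3) = 0x734635
s_5 = Round(s_4, k_4) = 0x6354B2
s_6 = Round(s_5, k_5) = 0x4B2B6E
s_7 = Round(s_6, k_6) = 0xB6E2ED
s_8 = Round(s_7, k_7) = 0x2EDF6D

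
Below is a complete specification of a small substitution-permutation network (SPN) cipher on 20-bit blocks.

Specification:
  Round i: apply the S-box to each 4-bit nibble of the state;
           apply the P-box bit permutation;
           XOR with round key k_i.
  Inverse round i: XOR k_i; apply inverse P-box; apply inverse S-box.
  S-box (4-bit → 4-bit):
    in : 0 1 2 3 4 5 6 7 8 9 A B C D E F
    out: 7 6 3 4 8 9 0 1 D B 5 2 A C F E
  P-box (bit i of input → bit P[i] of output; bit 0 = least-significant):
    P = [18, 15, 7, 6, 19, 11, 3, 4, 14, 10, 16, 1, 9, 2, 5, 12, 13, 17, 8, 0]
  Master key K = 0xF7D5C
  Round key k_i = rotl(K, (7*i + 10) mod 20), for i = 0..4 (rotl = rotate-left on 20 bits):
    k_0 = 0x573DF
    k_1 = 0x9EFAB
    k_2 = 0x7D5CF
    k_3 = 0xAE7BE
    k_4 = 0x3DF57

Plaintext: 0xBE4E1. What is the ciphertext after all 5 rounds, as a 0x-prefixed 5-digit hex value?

0x32DEA

s_0 = plaintext = 0xBE4E1
s_1 = Round(s_0, k_0) = 0xFE961
s_2 = Round(s_1, k_1) = 0xB380C
s_3 = Round(s_2, k_2) = 0xC1DA5
s_4 = Round(s_3, k_3) = 0x5E7D1
s_5 = Round(s_4, k_4) = 0x32DEA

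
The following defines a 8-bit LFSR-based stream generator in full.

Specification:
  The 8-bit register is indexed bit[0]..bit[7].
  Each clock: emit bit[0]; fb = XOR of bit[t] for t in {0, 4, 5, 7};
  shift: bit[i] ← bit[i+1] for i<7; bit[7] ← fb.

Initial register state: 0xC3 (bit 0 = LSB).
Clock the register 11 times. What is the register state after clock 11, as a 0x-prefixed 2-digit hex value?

reg_0 = 0xC3
clock 1: out=1, reg = 0x61
clock 2: out=1, reg = 0x30
clock 3: out=0, reg = 0x18
clock 4: out=0, reg = 0x8C
clock 5: out=0, reg = 0xC6
clock 6: out=0, reg = 0xE3
clock 7: out=1, reg = 0xF1
clock 8: out=1, reg = 0x78
clock 9: out=0, reg = 0x3C
clock 10: out=0, reg = 0x1E
clock 11: out=0, reg = 0x8F

0x8F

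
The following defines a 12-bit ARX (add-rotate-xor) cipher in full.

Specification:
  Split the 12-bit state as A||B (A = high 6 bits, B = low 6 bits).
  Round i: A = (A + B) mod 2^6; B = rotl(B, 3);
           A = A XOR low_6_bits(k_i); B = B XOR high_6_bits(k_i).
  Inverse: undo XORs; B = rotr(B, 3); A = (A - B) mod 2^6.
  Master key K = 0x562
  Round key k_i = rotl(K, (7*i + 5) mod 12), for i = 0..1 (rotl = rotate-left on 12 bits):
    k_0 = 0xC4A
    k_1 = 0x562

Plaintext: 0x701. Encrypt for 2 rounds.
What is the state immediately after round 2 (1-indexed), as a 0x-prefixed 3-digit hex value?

s_0 = plaintext = 0x701
s_1 = Round(s_0, k_0) = 0x5F9
s_2 = Round(s_1, k_1) = 0xC9A

0xC9A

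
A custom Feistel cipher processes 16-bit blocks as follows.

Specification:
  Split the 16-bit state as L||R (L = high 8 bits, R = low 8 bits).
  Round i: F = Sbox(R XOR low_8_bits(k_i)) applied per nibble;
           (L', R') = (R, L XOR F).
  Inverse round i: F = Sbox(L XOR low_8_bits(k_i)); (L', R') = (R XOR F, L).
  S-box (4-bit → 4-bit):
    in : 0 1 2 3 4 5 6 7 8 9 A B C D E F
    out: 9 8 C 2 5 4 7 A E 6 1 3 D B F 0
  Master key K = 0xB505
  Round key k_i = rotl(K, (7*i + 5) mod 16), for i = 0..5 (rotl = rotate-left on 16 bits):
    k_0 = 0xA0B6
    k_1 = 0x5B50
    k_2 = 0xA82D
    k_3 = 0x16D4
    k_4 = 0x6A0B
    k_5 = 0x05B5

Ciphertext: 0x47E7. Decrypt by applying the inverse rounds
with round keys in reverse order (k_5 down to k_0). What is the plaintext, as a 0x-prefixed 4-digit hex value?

0xE22F

s_0 = ciphertext = 0x47E7
s_1 = InvRound(s_0, k_5) = 0xEB47
s_2 = InvRound(s_1, k_4) = 0xBEEB
s_3 = InvRound(s_2, k_3) = 0x9ABE
s_4 = InvRound(s_3, k_2) = 0x849A
s_5 = InvRound(s_4, k_1) = 0x2F84
s_6 = InvRound(s_5, k_0) = 0xE22F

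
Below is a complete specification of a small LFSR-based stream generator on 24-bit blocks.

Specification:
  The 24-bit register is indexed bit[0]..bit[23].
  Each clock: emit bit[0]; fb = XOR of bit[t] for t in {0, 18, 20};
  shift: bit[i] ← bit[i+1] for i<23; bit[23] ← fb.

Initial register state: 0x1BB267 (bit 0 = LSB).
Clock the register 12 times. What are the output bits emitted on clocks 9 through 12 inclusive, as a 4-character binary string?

0100

reg_0 = 0x1BB267
clock 1: out=1, reg = 0x0DD933
clock 2: out=1, reg = 0x06EC99
clock 3: out=1, reg = 0x03764C
clock 4: out=0, reg = 0x01BB26
clock 5: out=0, reg = 0x00DD93
clock 6: out=1, reg = 0x806EC9
clock 7: out=1, reg = 0xC03764
clock 8: out=0, reg = 0x601BB2
clock 9: out=0, reg = 0x300DD9
clock 10: out=1, reg = 0x1806EC
clock 11: out=0, reg = 0x8C0376
clock 12: out=0, reg = 0xC601BB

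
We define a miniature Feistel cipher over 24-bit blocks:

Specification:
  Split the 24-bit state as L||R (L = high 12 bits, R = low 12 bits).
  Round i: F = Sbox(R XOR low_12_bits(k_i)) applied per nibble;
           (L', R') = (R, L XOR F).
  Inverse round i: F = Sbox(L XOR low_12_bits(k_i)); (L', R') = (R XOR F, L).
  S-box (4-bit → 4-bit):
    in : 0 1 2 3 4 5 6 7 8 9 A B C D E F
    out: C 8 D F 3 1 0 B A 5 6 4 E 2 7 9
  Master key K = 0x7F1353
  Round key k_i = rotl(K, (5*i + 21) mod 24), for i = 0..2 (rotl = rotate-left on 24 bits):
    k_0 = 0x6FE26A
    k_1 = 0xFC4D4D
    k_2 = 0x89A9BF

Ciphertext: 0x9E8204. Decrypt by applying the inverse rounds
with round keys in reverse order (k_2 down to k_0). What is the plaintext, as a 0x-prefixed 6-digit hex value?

s_0 = ciphertext = 0x9E8204
s_1 = InvRound(s_0, k_2) = 0xE1F9E8
s_2 = InvRound(s_1, k_1) = 0x6F5E1F
s_3 = InvRound(s_2, k_0) = 0xD466F5

0xD466F5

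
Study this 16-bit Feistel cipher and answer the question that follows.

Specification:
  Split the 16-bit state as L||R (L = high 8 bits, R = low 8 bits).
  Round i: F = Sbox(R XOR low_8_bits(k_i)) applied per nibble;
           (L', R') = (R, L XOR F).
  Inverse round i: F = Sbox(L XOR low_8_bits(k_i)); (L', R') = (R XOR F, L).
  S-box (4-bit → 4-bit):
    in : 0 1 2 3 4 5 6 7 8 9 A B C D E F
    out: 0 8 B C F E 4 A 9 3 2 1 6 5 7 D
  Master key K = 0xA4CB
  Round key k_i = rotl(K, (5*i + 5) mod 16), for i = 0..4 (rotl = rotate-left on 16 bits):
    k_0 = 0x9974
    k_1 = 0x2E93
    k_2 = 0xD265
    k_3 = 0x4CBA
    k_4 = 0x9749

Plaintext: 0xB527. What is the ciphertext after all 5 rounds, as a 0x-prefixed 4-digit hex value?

s_0 = plaintext = 0xB527
s_1 = Round(s_0, k_0) = 0x2759
s_2 = Round(s_1, k_1) = 0x5945
s_3 = Round(s_2, k_2) = 0x45E9
s_4 = Round(s_3, k_3) = 0xE9A9
s_5 = Round(s_4, k_4) = 0xA999

0xA999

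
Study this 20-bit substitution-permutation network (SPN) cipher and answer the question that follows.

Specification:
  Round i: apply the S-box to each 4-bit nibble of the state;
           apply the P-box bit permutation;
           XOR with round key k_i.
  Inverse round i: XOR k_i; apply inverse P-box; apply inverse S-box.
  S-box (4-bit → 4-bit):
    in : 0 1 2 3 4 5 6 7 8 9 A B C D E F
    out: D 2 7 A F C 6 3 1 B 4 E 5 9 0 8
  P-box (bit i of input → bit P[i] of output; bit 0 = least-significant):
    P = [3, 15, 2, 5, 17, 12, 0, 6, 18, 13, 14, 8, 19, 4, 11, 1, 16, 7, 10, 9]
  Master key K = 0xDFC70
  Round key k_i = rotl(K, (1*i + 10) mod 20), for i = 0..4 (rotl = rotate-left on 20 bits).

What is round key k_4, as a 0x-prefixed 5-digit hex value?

K = 0xDFC70
k_0 = rotl(K, (1*0+10) mod 20) = rotl(K, 10) = 0x1C37F
k_1 = rotl(K, (1*1+10) mod 20) = rotl(K, 11) = 0x386FE
k_2 = rotl(K, (1*2+10) mod 20) = rotl(K, 12) = 0x70DFC
k_3 = rotl(K, (1*3+10) mod 20) = rotl(K, 13) = 0xE1BF8
k_4 = rotl(K, (1*4+10) mod 20) = rotl(K, 14) = 0xC37F1

0xC37F1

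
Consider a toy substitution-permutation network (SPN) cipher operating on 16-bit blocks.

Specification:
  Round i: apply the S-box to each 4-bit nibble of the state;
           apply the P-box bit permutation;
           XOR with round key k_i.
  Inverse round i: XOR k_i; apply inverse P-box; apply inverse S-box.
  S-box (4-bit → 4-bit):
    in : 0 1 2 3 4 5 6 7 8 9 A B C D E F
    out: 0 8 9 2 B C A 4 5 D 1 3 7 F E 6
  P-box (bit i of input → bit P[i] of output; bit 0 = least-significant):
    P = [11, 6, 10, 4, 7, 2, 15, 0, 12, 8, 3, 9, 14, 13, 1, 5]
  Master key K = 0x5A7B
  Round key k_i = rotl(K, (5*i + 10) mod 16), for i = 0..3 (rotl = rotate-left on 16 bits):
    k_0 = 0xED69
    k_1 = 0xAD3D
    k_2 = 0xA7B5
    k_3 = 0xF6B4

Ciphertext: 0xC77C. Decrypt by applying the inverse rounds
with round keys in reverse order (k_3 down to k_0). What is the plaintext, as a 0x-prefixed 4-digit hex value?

0xD3A1

s_0 = ciphertext = 0xC77C
s_1 = InvRound(s_0, k_3) = 0x3CA3
s_2 = InvRound(s_1, k_2) = 0x74F2
s_3 = InvRound(s_2, k_1) = 0x8CDB
s_4 = InvRound(s_3, k_0) = 0xD3A1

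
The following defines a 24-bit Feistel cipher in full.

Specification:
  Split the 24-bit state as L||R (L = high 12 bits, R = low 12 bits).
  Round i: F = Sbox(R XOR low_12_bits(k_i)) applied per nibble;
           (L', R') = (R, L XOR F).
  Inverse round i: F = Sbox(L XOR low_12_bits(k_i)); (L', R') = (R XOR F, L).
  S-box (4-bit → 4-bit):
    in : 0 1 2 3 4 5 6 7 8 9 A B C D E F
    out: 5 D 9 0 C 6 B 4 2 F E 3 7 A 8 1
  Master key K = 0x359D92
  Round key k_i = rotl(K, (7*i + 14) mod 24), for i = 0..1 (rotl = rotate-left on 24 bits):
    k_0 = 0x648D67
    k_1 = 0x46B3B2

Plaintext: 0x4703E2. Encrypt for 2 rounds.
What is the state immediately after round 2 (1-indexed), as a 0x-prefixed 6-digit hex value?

0xC5626E

s_0 = plaintext = 0x4703E2
s_1 = Round(s_0, k_0) = 0x3E2C56
s_2 = Round(s_1, k_1) = 0xC5626E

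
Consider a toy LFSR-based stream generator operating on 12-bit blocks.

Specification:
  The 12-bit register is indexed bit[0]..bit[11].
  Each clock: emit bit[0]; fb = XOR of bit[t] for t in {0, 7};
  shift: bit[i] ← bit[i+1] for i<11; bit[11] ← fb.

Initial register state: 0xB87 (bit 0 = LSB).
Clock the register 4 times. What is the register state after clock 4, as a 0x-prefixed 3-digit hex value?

0x0B8

reg_0 = 0xB87
clock 1: out=1, reg = 0x5C3
clock 2: out=1, reg = 0x2E1
clock 3: out=1, reg = 0x170
clock 4: out=0, reg = 0x0B8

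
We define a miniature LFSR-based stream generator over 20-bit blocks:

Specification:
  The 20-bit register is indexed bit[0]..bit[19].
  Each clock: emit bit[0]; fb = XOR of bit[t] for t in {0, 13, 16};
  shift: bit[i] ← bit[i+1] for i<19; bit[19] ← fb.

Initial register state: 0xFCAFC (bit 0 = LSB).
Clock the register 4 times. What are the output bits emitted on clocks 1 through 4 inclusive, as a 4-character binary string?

0011

reg_0 = 0xFCAFC
clock 1: out=0, reg = 0xFE57E
clock 2: out=0, reg = 0x7F2BF
clock 3: out=1, reg = 0xBF95F
clock 4: out=1, reg = 0xDFCAF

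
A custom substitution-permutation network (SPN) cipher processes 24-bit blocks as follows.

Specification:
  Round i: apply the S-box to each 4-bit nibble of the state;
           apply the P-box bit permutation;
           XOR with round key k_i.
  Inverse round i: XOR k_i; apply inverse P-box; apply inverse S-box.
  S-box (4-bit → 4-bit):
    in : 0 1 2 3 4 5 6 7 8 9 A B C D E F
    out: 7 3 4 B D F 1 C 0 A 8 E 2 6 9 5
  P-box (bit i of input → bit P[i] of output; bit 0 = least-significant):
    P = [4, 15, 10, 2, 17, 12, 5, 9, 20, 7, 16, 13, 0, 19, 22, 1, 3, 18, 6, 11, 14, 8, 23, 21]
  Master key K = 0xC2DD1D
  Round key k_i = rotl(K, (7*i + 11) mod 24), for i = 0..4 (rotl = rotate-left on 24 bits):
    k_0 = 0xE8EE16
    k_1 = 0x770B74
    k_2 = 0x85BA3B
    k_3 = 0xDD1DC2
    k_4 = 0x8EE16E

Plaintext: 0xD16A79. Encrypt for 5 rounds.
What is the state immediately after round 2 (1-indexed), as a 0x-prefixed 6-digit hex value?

s_0 = plaintext = 0xD16A79
s_1 = Round(s_0, k_0) = 0x6C4D3B
s_2 = Round(s_1, k_1) = 0x30DDF3
s_3 = Round(s_2, k_2) = 0xEA7BC7
s_4 = Round(s_3, k_3) = 0xBC6144
s_5 = Round(s_4, k_4) = 0x38E6DB

0x30DDF3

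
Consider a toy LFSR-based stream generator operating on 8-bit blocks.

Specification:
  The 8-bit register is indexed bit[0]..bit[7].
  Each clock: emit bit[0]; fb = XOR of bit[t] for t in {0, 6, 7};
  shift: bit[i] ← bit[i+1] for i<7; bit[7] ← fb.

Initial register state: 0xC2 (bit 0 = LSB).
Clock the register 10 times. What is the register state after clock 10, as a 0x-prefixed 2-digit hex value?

0xD0

reg_0 = 0xC2
clock 1: out=0, reg = 0x61
clock 2: out=1, reg = 0x30
clock 3: out=0, reg = 0x18
clock 4: out=0, reg = 0x0C
clock 5: out=0, reg = 0x06
clock 6: out=0, reg = 0x03
clock 7: out=1, reg = 0x81
clock 8: out=1, reg = 0x40
clock 9: out=0, reg = 0xA0
clock 10: out=0, reg = 0xD0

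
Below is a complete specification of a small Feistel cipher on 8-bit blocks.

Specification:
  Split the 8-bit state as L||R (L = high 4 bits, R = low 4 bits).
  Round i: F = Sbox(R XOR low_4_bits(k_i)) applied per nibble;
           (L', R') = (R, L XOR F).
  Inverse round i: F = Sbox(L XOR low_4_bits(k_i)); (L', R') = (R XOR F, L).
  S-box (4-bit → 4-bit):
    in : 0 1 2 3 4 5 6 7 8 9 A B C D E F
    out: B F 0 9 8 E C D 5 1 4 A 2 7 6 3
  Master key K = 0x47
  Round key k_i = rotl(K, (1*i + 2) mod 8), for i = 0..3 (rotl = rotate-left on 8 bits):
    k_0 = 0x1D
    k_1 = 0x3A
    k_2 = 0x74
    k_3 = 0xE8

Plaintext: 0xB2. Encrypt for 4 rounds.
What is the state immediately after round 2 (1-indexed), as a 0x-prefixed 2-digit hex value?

s_0 = plaintext = 0xB2
s_1 = Round(s_0, k_0) = 0x28
s_2 = Round(s_1, k_1) = 0x82
s_3 = Round(s_2, k_2) = 0x24
s_4 = Round(s_3, k_3) = 0x40

0x82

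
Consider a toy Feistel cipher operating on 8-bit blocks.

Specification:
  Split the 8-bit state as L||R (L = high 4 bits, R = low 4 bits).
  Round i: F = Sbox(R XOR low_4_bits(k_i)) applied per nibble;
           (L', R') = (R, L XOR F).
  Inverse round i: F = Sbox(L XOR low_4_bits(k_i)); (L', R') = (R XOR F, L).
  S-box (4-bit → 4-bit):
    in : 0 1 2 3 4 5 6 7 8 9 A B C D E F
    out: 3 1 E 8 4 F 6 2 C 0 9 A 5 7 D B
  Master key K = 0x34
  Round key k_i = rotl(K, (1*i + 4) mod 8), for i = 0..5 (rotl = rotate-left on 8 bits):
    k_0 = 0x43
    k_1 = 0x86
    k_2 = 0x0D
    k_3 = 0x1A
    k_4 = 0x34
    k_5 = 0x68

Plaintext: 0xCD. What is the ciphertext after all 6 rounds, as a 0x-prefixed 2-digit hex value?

s_0 = plaintext = 0xCD
s_1 = Round(s_0, k_0) = 0xD1
s_2 = Round(s_1, k_1) = 0x1F
s_3 = Round(s_2, k_2) = 0xFF
s_4 = Round(s_3, k_3) = 0xF0
s_5 = Round(s_4, k_4) = 0x0B
s_6 = Round(s_5, k_5) = 0xB8

0xB8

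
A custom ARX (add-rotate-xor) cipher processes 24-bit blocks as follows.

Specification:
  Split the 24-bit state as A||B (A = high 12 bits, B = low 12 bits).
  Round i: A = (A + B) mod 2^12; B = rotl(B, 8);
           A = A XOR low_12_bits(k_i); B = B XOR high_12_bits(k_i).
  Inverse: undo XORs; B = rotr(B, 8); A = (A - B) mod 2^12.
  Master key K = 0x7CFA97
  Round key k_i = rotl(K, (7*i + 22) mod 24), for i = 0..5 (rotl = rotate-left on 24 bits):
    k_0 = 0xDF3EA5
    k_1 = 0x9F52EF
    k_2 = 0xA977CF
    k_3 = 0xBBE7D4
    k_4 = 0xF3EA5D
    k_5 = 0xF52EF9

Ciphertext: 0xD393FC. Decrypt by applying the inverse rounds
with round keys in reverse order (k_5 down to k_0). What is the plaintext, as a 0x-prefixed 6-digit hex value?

s_0 = ciphertext = 0xD393FC
s_1 = InvRound(s_0, k_5) = 0x8D4AEC
s_2 = InvRound(s_1, k_4) = 0x564D25
s_3 = InvRound(s_2, k_3) = 0x8FA9B6
s_4 = InvRound(s_3, k_2) = 0xD22213
s_5 = InvRound(s_4, k_1) = 0x162E6B
s_6 = InvRound(s_5, k_0) = 0x644983

0x644983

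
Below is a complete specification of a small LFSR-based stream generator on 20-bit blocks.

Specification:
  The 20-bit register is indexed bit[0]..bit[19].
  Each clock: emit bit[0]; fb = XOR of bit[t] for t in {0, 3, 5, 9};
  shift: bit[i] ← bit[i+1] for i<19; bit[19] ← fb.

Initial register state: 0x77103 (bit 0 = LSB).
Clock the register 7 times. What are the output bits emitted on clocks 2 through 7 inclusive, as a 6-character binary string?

100000

reg_0 = 0x77103
clock 1: out=1, reg = 0xBB881
clock 2: out=1, reg = 0xDDC40
clock 3: out=0, reg = 0x6EE20
clock 4: out=0, reg = 0x37710
clock 5: out=0, reg = 0x9BB88
clock 6: out=0, reg = 0x4DDC4
clock 7: out=0, reg = 0x26EE2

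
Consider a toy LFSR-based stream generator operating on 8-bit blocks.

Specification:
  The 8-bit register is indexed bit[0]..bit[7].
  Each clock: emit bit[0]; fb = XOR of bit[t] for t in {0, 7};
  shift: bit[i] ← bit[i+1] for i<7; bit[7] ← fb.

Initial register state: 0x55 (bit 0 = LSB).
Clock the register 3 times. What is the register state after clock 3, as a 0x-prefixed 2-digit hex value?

0x6A

reg_0 = 0x55
clock 1: out=1, reg = 0xAA
clock 2: out=0, reg = 0xD5
clock 3: out=1, reg = 0x6A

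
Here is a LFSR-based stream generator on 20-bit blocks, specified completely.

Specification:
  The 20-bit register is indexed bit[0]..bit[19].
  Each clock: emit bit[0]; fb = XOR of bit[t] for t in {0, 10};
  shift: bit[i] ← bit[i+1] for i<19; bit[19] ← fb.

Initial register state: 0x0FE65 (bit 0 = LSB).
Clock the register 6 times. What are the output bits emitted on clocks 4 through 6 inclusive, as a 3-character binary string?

reg_0 = 0x0FE65
clock 1: out=1, reg = 0x07F32
clock 2: out=0, reg = 0x83F99
clock 3: out=1, reg = 0x41FCC
clock 4: out=0, reg = 0xA0FE6
clock 5: out=0, reg = 0xD07F3
clock 6: out=1, reg = 0x683F9

001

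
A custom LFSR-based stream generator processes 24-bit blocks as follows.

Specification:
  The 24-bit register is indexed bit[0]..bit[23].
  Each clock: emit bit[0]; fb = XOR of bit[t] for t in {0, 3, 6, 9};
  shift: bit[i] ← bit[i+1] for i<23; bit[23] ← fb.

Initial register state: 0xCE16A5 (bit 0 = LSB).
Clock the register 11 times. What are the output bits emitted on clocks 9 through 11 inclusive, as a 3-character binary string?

011

reg_0 = 0xCE16A5
clock 1: out=1, reg = 0x670B52
clock 2: out=0, reg = 0x3385A9
clock 3: out=1, reg = 0x19C2D4
clock 4: out=0, reg = 0x0CE16A
clock 5: out=0, reg = 0x0670B5
clock 6: out=1, reg = 0x83385A
clock 7: out=0, reg = 0x419C2D
clock 8: out=1, reg = 0x20CE16
clock 9: out=0, reg = 0x90670B
clock 10: out=1, reg = 0xC83385
clock 11: out=1, reg = 0x6419C2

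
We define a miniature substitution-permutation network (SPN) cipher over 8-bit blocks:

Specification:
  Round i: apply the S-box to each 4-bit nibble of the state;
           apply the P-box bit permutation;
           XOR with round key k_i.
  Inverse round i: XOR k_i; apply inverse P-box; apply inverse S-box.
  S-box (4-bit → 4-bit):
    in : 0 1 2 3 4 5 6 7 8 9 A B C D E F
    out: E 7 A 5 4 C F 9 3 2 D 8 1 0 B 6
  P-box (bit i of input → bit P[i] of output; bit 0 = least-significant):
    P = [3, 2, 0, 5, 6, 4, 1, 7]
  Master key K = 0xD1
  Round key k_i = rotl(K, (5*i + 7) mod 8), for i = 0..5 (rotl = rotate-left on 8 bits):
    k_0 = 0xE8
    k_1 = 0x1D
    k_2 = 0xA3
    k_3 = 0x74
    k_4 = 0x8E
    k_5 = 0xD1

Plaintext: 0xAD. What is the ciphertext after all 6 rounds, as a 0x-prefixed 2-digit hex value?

0xF9

s_0 = plaintext = 0xAD
s_1 = Round(s_0, k_0) = 0x2A
s_2 = Round(s_1, k_1) = 0xA4
s_3 = Round(s_2, k_2) = 0x60
s_4 = Round(s_3, k_3) = 0x83
s_5 = Round(s_4, k_4) = 0xD7
s_6 = Round(s_5, k_5) = 0xF9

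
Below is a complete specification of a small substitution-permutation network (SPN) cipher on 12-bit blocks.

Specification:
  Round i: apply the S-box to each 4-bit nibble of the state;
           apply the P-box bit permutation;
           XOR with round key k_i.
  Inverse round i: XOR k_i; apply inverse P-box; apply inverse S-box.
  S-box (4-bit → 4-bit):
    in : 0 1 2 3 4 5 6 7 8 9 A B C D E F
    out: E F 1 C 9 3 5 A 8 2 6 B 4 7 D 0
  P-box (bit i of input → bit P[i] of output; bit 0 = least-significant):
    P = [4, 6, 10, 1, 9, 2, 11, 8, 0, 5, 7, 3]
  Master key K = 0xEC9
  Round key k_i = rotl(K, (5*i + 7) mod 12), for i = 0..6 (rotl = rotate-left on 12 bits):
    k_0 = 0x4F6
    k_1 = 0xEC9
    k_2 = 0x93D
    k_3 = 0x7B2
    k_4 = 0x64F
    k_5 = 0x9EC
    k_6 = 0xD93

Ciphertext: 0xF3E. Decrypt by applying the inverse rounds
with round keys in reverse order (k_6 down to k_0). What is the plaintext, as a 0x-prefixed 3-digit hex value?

s_0 = ciphertext = 0xF3E
s_1 = InvRound(s_0, k_6) = 0x15F
s_2 = InvRound(s_1, k_5) = 0xDC4
s_3 = InvRound(s_2, k_4) = 0xEE8
s_4 = InvRound(s_3, k_3) = 0x83B
s_5 = InvRound(s_4, k_2) = 0xF78
s_6 = InvRound(s_5, k_1) = 0xD82
s_7 = InvRound(s_6, k_0) = 0x905

0x905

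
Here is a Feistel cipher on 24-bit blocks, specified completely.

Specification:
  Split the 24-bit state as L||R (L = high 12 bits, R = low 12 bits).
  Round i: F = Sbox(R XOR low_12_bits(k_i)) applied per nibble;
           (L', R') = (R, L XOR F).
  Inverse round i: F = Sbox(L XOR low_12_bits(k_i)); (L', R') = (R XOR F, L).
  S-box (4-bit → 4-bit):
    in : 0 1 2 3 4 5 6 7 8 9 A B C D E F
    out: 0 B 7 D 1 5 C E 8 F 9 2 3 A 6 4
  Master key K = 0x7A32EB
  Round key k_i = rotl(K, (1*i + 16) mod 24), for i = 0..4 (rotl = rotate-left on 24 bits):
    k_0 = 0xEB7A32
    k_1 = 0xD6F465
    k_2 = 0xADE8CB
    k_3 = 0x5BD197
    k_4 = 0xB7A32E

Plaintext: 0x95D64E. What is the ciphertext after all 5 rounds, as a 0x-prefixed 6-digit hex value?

0xDB2433

s_0 = plaintext = 0x95D64E
s_1 = Round(s_0, k_0) = 0x64EABE
s_2 = Round(s_1, k_1) = 0xABE0EC
s_3 = Round(s_2, k_2) = 0x0EC2C0
s_4 = Round(s_3, k_3) = 0x2C0DB2
s_5 = Round(s_4, k_4) = 0xDB2433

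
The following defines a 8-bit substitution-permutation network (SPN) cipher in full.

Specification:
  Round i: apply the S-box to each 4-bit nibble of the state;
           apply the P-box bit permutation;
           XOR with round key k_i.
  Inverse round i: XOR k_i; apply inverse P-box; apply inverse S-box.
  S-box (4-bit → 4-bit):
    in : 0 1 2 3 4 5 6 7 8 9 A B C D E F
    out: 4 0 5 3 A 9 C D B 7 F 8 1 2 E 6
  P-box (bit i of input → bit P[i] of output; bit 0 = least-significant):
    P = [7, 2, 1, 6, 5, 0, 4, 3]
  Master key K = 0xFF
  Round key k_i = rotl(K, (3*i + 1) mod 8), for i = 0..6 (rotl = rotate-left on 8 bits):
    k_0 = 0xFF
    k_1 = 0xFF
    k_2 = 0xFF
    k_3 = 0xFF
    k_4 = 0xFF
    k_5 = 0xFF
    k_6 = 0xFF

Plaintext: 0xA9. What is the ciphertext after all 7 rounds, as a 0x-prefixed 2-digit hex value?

s_0 = plaintext = 0xA9
s_1 = Round(s_0, k_0) = 0x40
s_2 = Round(s_1, k_1) = 0xF4
s_3 = Round(s_2, k_2) = 0xAA
s_4 = Round(s_3, k_3) = 0x00
s_5 = Round(s_4, k_4) = 0xED
s_6 = Round(s_5, k_5) = 0xE2
s_7 = Round(s_6, k_6) = 0x64

0x64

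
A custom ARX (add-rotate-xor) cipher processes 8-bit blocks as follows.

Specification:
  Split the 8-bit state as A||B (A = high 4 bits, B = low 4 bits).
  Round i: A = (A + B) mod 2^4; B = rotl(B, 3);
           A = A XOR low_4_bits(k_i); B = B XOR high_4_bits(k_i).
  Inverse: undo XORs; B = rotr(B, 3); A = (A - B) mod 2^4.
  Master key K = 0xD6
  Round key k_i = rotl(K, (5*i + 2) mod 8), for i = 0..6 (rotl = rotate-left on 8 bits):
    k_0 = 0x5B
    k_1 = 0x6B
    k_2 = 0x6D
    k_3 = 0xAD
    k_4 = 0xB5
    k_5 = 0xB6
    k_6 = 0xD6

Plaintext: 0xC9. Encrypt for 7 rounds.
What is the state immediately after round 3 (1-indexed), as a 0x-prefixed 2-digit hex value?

s_0 = plaintext = 0xC9
s_1 = Round(s_0, k_0) = 0xE9
s_2 = Round(s_1, k_1) = 0xCA
s_3 = Round(s_2, k_2) = 0xB3
s_4 = Round(s_3, k_3) = 0x33
s_5 = Round(s_4, k_4) = 0x32
s_6 = Round(s_5, k_5) = 0x3A
s_7 = Round(s_6, k_6) = 0xB8

0xB3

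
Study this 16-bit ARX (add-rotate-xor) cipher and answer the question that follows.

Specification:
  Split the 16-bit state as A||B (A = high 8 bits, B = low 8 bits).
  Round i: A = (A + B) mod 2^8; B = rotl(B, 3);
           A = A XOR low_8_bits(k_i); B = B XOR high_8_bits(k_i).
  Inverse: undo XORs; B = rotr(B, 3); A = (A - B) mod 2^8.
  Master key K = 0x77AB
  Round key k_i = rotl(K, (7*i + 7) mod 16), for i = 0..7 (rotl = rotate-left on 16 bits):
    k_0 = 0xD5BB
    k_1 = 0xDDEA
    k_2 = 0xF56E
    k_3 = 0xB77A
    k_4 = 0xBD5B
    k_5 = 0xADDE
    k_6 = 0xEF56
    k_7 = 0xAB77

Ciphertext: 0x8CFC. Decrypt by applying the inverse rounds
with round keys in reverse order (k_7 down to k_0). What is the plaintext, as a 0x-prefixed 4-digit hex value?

s_0 = ciphertext = 0x8CFC
s_1 = InvRound(s_0, k_7) = 0x11EA
s_2 = InvRound(s_1, k_6) = 0xA7A0
s_3 = InvRound(s_2, k_5) = 0xD8A1
s_4 = InvRound(s_3, k_4) = 0x0083
s_5 = InvRound(s_4, k_3) = 0xF486
s_6 = InvRound(s_5, k_2) = 0x2C6E
s_7 = InvRound(s_6, k_1) = 0x5076
s_8 = InvRound(s_7, k_0) = 0x7774

0x7774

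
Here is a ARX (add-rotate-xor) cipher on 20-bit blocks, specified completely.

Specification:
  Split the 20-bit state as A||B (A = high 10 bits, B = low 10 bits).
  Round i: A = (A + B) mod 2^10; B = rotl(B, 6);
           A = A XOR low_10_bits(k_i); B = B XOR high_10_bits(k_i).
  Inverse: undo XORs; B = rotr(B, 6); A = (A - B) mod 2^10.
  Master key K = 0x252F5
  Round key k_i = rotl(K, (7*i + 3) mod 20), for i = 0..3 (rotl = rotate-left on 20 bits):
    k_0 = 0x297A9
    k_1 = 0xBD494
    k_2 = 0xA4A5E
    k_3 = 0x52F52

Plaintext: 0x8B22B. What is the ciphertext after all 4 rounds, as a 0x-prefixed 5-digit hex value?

0x735A5

s_0 = plaintext = 0x8B22B
s_1 = Round(s_0, k_0) = 0xFFA47
s_2 = Round(s_1, k_1) = 0xB4711
s_3 = Round(s_2, k_2) = 0xEF2E3
s_4 = Round(s_3, k_3) = 0x735A5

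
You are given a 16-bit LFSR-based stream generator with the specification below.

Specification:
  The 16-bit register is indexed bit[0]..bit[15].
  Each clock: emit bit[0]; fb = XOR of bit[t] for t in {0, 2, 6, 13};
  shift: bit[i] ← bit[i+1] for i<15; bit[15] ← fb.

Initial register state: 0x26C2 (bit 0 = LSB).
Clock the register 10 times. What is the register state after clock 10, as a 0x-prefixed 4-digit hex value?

0xAA09

reg_0 = 0x26C2
clock 1: out=0, reg = 0x1361
clock 2: out=1, reg = 0x09B0
clock 3: out=0, reg = 0x04D8
clock 4: out=0, reg = 0x826C
clock 5: out=0, reg = 0x4136
clock 6: out=0, reg = 0xA09B
clock 7: out=1, reg = 0x504D
clock 8: out=1, reg = 0xA826
clock 9: out=0, reg = 0x5413
clock 10: out=1, reg = 0xAA09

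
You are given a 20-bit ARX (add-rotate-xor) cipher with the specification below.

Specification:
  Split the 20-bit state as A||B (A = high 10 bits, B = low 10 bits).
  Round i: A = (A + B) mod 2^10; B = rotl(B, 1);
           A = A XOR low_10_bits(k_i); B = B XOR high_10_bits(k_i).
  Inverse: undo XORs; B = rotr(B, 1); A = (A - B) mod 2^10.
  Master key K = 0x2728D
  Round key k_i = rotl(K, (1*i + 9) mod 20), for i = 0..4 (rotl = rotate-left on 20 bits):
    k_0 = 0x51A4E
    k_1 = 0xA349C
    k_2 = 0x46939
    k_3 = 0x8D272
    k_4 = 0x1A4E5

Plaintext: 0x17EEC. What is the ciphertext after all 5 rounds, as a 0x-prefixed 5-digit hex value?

s_0 = plaintext = 0x17EEC
s_1 = Round(s_0, k_0) = 0x4149F
s_2 = Round(s_1, k_1) = 0x4E3B3
s_3 = Round(s_2, k_2) = 0x74A7D
s_4 = Round(s_3, k_3) = 0x8F6CF
s_5 = Round(s_4, k_4) = 0x7A5F6

0x7A5F6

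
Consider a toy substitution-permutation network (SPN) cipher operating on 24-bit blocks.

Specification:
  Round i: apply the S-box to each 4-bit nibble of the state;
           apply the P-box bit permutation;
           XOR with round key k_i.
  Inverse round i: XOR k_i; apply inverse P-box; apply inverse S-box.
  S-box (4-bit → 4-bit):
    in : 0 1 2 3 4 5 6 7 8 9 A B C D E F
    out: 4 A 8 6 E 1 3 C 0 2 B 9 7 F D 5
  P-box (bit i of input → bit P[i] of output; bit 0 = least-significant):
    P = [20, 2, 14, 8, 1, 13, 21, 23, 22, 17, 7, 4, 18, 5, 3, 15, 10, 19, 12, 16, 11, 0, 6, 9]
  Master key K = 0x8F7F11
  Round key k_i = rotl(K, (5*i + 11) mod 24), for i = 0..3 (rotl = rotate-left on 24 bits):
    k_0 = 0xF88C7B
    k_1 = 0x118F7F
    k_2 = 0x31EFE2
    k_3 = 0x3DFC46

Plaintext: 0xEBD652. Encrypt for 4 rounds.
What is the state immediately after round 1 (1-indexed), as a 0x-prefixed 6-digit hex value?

0xBF0311

s_0 = plaintext = 0xEBD652
s_1 = Round(s_0, k_0) = 0xBF0311
s_2 = Round(s_1, k_1) = 0x93B0F3
s_3 = Round(s_2, k_2) = 0x1D3F65
s_4 = Round(s_3, k_3) = 0x64CAED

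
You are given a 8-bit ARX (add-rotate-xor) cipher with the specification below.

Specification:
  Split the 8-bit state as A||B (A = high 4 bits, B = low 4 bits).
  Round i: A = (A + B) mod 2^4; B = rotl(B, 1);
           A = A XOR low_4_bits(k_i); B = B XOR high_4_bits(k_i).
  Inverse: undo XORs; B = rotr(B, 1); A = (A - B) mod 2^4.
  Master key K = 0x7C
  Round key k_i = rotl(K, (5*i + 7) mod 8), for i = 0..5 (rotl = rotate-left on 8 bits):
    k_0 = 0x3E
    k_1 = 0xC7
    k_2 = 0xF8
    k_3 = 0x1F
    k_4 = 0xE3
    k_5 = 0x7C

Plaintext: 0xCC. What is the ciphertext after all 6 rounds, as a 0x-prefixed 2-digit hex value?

0x38

s_0 = plaintext = 0xCC
s_1 = Round(s_0, k_0) = 0x6A
s_2 = Round(s_1, k_1) = 0x79
s_3 = Round(s_2, k_2) = 0x8C
s_4 = Round(s_3, k_3) = 0xB8
s_5 = Round(s_4, k_4) = 0x0F
s_6 = Round(s_5, k_5) = 0x38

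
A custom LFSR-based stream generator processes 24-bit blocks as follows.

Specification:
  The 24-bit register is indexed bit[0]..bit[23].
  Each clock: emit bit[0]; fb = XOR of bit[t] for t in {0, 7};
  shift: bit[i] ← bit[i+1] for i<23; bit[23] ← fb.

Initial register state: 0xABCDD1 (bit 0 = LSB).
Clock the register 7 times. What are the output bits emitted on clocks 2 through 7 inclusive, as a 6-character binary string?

reg_0 = 0xABCDD1
clock 1: out=1, reg = 0x55E6E8
clock 2: out=0, reg = 0xAAF374
clock 3: out=0, reg = 0x5579BA
clock 4: out=0, reg = 0xAABCDD
clock 5: out=1, reg = 0x555E6E
clock 6: out=0, reg = 0x2AAF37
clock 7: out=1, reg = 0x95579B

000101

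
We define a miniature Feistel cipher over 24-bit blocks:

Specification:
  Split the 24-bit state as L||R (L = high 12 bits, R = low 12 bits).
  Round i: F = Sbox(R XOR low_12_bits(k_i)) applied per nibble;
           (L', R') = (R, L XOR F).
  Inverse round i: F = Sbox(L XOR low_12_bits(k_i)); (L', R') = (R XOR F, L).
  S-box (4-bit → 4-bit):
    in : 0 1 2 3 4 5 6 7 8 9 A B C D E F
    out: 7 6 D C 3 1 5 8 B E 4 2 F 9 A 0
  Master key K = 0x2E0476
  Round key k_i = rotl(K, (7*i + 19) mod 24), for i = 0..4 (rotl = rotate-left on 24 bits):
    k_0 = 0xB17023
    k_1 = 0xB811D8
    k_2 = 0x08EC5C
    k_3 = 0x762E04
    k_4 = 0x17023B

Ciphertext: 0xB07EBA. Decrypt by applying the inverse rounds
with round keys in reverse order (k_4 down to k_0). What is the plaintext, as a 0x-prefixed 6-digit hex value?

s_0 = ciphertext = 0xB07EBA
s_1 = InvRound(s_0, k_4) = 0x075B07
s_2 = InvRound(s_1, k_3) = 0x181075
s_3 = InvRound(s_2, k_2) = 0x9EC181
s_4 = InvRound(s_3, k_1) = 0xA429EC
s_5 = InvRound(s_4, k_0) = 0xDBAA42

0xDBAA42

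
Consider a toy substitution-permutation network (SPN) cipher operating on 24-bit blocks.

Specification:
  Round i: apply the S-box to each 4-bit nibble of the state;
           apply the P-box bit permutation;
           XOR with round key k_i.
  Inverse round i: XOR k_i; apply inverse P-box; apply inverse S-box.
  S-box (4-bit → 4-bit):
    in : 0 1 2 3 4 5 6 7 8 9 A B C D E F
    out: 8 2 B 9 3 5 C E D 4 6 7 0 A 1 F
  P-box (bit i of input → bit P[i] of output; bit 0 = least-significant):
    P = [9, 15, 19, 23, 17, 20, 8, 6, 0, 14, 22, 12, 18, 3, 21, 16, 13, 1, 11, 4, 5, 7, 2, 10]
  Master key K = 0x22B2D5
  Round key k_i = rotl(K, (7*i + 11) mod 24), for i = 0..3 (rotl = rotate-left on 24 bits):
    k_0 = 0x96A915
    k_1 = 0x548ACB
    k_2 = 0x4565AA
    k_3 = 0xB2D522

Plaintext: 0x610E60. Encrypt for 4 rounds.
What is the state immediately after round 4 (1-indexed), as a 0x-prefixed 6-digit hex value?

s_0 = plaintext = 0x610E60
s_1 = Round(s_0, k_0) = 0x17AC52
s_2 = Round(s_1, k_1) = 0xF60151
s_3 = Round(s_2, k_2) = 0x46A81E
s_4 = Round(s_3, k_3) = 0xC2CF9B

0xC2CF9B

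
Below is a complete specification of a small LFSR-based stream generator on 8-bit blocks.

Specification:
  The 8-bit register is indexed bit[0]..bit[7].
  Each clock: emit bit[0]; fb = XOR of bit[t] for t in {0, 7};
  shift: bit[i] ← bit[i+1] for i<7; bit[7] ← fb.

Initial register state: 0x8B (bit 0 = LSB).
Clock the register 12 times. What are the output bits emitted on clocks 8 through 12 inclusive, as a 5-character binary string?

10110

reg_0 = 0x8B
clock 1: out=1, reg = 0x45
clock 2: out=1, reg = 0xA2
clock 3: out=0, reg = 0xD1
clock 4: out=1, reg = 0x68
clock 5: out=0, reg = 0x34
clock 6: out=0, reg = 0x1A
clock 7: out=0, reg = 0x0D
clock 8: out=1, reg = 0x86
clock 9: out=0, reg = 0xC3
clock 10: out=1, reg = 0x61
clock 11: out=1, reg = 0xB0
clock 12: out=0, reg = 0xD8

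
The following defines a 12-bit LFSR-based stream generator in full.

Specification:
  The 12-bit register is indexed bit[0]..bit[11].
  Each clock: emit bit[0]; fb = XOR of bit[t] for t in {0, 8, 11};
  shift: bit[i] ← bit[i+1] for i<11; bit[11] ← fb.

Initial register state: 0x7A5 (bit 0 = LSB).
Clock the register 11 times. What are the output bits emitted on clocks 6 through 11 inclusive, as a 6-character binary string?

reg_0 = 0x7A5
clock 1: out=1, reg = 0x3D2
clock 2: out=0, reg = 0x9E9
clock 3: out=1, reg = 0xCF4
clock 4: out=0, reg = 0xE7A
clock 5: out=0, reg = 0xF3D
clock 6: out=1, reg = 0xF9E
clock 7: out=0, reg = 0x7CF
clock 8: out=1, reg = 0x3E7
clock 9: out=1, reg = 0x1F3
clock 10: out=1, reg = 0x0F9
clock 11: out=1, reg = 0x87C

101111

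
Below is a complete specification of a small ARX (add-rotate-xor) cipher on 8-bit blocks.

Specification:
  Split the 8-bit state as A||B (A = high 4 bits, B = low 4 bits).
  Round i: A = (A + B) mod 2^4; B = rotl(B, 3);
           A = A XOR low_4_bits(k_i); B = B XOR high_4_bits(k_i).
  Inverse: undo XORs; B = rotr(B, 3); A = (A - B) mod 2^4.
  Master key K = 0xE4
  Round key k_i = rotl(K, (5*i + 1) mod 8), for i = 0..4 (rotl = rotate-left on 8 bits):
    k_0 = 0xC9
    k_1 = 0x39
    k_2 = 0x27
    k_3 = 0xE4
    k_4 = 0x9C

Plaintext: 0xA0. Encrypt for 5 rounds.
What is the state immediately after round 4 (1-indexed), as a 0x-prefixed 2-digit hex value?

0x0A

s_0 = plaintext = 0xA0
s_1 = Round(s_0, k_0) = 0x3C
s_2 = Round(s_1, k_1) = 0x65
s_3 = Round(s_2, k_2) = 0xC8
s_4 = Round(s_3, k_3) = 0x0A
s_5 = Round(s_4, k_4) = 0x6C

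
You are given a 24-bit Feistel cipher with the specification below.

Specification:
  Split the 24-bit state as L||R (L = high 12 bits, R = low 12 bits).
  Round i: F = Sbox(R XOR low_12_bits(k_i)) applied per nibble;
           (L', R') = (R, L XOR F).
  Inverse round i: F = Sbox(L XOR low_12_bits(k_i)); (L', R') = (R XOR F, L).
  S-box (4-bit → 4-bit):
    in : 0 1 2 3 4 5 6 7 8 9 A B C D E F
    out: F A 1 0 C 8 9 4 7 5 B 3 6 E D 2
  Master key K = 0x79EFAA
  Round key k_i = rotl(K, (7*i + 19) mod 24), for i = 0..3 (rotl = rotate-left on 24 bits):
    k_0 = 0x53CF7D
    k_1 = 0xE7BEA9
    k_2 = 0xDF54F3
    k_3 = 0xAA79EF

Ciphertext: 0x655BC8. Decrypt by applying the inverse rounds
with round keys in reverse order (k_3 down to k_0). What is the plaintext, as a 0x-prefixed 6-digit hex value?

0xAE7003

s_0 = ciphertext = 0x655BC8
s_1 = InvRound(s_0, k_3) = 0x9F3655
s_2 = InvRound(s_1, k_2) = 0x8AA9F3
s_3 = InvRound(s_2, k_1) = 0x0038AA
s_4 = InvRound(s_3, k_0) = 0xAE7003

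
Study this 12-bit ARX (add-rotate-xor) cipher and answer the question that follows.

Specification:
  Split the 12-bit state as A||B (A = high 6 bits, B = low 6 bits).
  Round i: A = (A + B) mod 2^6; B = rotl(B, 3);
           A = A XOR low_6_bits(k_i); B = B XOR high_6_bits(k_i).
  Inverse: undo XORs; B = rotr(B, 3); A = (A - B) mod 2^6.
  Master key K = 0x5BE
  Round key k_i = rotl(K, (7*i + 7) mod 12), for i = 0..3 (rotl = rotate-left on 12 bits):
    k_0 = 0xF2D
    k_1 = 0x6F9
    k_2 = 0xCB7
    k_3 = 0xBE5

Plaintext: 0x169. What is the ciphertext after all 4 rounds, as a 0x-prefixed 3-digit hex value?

s_0 = plaintext = 0x169
s_1 = Round(s_0, k_0) = 0x0F1
s_2 = Round(s_1, k_1) = 0x355
s_3 = Round(s_2, k_2) = 0x558
s_4 = Round(s_3, k_3) = 0x22C

0x22C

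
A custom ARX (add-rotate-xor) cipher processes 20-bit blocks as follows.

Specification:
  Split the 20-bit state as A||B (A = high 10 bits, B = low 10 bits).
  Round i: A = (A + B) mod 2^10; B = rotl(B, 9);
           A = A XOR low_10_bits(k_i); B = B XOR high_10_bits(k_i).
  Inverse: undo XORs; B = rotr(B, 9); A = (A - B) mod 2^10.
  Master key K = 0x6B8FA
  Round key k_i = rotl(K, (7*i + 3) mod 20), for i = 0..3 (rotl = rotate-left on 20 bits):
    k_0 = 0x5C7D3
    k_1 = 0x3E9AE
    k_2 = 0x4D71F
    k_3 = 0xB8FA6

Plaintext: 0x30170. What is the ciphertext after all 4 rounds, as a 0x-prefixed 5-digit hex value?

s_0 = plaintext = 0x30170
s_1 = Round(s_0, k_0) = 0x78DC9
s_2 = Round(s_1, k_1) = 0x80A1E
s_3 = Round(s_2, k_2) = 0xCFC3A
s_4 = Round(s_3, k_3) = 0x37EFE

0x37EFE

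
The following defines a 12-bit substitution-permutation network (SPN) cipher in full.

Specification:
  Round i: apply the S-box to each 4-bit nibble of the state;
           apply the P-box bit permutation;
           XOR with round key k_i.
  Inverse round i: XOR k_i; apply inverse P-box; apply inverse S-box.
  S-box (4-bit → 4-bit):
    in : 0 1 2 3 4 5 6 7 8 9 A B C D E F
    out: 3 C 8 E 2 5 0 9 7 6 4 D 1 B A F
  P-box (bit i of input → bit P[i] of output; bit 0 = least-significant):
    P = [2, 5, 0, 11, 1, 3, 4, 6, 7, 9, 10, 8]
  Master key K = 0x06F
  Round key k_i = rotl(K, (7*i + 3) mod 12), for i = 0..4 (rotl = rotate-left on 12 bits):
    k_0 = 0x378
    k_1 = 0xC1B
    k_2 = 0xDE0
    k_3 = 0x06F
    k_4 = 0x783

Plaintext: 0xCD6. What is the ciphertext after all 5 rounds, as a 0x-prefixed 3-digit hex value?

0x58F

s_0 = plaintext = 0xCD6
s_1 = Round(s_0, k_0) = 0x3B2
s_2 = Round(s_1, k_1) = 0x349
s_3 = Round(s_2, k_2) = 0xAC9
s_4 = Round(s_3, k_3) = 0x44C
s_5 = Round(s_4, k_4) = 0x58F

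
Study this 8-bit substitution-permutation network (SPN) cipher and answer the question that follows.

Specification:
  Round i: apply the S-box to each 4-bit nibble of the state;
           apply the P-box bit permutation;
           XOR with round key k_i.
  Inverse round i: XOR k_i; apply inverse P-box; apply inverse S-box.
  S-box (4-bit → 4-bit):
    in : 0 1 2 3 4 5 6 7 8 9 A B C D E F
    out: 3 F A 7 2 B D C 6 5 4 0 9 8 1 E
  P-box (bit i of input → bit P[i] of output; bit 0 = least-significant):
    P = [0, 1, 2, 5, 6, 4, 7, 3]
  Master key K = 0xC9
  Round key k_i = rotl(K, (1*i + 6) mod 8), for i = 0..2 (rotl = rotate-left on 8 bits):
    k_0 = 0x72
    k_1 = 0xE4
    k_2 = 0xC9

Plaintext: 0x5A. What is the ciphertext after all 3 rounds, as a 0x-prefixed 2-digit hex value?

s_0 = plaintext = 0x5A
s_1 = Round(s_0, k_0) = 0x2E
s_2 = Round(s_1, k_1) = 0xFD
s_3 = Round(s_2, k_2) = 0x71

0x71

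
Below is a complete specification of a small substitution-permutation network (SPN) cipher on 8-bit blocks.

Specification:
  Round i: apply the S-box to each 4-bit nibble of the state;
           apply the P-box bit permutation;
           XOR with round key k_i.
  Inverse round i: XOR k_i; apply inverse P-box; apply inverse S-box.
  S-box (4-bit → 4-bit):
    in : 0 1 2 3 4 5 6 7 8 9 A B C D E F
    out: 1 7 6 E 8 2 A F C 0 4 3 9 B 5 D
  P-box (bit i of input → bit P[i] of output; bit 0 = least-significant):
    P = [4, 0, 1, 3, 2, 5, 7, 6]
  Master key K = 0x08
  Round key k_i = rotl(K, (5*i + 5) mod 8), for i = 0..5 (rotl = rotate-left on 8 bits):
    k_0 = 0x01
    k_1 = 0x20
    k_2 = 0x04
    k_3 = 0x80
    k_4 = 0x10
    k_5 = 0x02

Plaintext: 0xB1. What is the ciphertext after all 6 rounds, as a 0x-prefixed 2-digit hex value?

0x6A

s_0 = plaintext = 0xB1
s_1 = Round(s_0, k_0) = 0x36
s_2 = Round(s_1, k_1) = 0xC9
s_3 = Round(s_2, k_2) = 0x40
s_4 = Round(s_3, k_3) = 0xD0
s_5 = Round(s_4, k_4) = 0x64
s_6 = Round(s_5, k_5) = 0x6A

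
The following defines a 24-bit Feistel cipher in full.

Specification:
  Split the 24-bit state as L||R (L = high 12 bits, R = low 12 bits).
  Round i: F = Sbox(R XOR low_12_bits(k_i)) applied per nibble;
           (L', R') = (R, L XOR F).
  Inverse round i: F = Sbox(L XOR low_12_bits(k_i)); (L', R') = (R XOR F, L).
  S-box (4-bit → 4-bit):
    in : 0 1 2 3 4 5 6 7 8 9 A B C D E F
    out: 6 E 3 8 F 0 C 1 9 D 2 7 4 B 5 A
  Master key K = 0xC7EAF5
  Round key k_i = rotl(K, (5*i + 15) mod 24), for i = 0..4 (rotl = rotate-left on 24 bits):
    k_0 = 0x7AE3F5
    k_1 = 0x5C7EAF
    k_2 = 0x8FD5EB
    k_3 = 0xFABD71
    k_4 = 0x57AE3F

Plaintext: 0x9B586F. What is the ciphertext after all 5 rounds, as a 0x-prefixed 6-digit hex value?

s_0 = plaintext = 0x9B586F
s_1 = Round(s_0, k_0) = 0x86FE67
s_2 = Round(s_1, k_1) = 0xE67E26
s_3 = Round(s_2, k_2) = 0xE2692C
s_4 = Round(s_3, k_3) = 0x92C12D
s_5 = Round(s_4, k_4) = 0x12D3CF

0x12D3CF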